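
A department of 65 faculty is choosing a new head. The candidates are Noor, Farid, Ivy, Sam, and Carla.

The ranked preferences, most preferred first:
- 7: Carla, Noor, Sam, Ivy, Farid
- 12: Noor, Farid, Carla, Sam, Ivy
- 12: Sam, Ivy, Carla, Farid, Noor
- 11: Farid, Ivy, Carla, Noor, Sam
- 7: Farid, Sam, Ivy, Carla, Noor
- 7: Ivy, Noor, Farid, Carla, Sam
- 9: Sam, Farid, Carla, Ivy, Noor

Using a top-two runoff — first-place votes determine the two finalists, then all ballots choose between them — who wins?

Farid

Round 1 first-place votes: Noor 12, Farid 18, Ivy 7, Sam 21, Carla 7. Sam and Farid advance.
Runoff: Sam is ranked above Farid on 28 ballots, Farid above Sam on 37.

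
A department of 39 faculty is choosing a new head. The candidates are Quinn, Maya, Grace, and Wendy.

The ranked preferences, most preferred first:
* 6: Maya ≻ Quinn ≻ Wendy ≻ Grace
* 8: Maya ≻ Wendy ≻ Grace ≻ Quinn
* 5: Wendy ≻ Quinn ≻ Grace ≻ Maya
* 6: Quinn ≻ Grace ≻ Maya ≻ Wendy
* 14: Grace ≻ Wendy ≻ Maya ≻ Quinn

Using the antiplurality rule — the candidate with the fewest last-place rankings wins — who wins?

Maya

Last-place votes: Quinn 22, Maya 5, Grace 6, Wendy 6.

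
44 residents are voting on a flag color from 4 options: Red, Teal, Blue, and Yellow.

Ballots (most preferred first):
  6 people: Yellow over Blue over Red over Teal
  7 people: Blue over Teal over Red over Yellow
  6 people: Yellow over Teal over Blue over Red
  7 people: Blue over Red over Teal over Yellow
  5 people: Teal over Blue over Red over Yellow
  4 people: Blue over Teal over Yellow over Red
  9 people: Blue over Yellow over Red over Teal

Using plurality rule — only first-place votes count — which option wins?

First-place votes: Red 0, Teal 5, Blue 27, Yellow 12.

Blue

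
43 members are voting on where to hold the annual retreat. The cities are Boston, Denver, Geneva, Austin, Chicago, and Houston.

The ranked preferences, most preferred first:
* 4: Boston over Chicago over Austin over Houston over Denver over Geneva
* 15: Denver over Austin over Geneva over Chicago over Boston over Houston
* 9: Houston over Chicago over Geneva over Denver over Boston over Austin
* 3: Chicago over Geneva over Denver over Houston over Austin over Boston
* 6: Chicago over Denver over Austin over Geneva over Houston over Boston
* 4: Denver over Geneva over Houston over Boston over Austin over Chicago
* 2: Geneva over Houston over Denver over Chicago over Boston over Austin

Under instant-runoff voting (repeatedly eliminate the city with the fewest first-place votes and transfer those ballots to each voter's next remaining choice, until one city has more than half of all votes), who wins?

Chicago

Round 1: Boston 4, Denver 19, Geneva 2, Austin 0, Chicago 9, Houston 9. Austin eliminated.
Round 2: Boston 4, Denver 19, Geneva 2, Chicago 9, Houston 9. Geneva eliminated.
Round 3: Boston 4, Denver 19, Chicago 9, Houston 11. Boston eliminated.
Round 4: Denver 19, Chicago 13, Houston 11. Houston eliminated.
Round 5: Denver 21, Chicago 22. Chicago has a majority (≥22).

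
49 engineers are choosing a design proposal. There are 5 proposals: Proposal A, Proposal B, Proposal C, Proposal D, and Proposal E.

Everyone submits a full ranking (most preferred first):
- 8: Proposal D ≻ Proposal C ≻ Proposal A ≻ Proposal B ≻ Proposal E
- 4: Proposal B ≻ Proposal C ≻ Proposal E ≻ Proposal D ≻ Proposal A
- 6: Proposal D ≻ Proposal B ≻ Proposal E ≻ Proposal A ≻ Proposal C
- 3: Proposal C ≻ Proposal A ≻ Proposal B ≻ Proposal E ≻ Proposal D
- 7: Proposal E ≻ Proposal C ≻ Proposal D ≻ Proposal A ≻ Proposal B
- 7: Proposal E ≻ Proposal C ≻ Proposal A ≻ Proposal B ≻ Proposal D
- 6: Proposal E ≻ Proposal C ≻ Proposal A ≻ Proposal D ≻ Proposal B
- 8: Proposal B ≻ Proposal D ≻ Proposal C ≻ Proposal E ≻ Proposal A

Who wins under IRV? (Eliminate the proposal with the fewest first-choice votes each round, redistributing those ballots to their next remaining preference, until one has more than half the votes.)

Round 1: Proposal A 0, Proposal B 12, Proposal C 3, Proposal D 14, Proposal E 20. Proposal A eliminated.
Round 2: Proposal B 12, Proposal C 3, Proposal D 14, Proposal E 20. Proposal C eliminated.
Round 3: Proposal B 15, Proposal D 14, Proposal E 20. Proposal D eliminated.
Round 4: Proposal B 29, Proposal E 20. Proposal B has a majority (≥25).

Proposal B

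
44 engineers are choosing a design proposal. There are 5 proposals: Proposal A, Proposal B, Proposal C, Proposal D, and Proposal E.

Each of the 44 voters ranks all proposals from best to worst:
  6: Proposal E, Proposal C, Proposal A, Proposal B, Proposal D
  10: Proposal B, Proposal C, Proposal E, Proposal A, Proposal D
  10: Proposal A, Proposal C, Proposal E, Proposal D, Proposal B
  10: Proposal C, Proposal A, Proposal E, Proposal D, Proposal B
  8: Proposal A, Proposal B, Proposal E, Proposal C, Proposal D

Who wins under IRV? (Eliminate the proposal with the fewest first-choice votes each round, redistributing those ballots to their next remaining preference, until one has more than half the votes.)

Round 1: Proposal A 18, Proposal B 10, Proposal C 10, Proposal D 0, Proposal E 6. Proposal D eliminated.
Round 2: Proposal A 18, Proposal B 10, Proposal C 10, Proposal E 6. Proposal E eliminated.
Round 3: Proposal A 18, Proposal B 10, Proposal C 16. Proposal B eliminated.
Round 4: Proposal A 18, Proposal C 26. Proposal C has a majority (≥23).

Proposal C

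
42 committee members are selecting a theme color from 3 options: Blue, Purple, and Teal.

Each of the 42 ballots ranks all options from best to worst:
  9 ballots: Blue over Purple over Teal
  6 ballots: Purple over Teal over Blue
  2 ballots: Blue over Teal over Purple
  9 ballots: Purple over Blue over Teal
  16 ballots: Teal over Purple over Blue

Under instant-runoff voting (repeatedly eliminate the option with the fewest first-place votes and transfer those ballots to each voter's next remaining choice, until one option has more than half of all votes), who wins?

Round 1: Blue 11, Purple 15, Teal 16. Blue eliminated.
Round 2: Purple 24, Teal 18. Purple has a majority (≥22).

Purple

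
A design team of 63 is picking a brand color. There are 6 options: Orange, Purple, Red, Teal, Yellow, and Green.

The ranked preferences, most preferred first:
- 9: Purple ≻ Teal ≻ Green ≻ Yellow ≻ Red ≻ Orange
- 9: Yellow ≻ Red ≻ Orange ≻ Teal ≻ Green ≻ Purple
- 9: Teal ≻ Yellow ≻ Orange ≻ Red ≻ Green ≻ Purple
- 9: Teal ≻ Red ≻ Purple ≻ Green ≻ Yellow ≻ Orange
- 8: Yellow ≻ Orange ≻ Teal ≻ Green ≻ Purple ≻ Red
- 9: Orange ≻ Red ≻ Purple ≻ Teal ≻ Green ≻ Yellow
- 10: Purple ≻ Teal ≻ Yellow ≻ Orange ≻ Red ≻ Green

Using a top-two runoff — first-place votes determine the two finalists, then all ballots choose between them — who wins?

Round 1 first-place votes: Orange 9, Purple 19, Red 0, Teal 18, Yellow 17, Green 0. Purple and Teal advance.
Runoff: Purple is ranked above Teal on 28 ballots, Teal above Purple on 35.

Teal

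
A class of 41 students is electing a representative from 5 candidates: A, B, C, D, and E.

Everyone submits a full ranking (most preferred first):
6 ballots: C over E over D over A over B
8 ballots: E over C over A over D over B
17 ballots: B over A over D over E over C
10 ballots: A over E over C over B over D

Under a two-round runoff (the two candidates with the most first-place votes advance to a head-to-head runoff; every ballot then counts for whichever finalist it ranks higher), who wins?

A

Round 1 first-place votes: A 10, B 17, C 6, D 0, E 8. B and A advance.
Runoff: B is ranked above A on 17 ballots, A above B on 24.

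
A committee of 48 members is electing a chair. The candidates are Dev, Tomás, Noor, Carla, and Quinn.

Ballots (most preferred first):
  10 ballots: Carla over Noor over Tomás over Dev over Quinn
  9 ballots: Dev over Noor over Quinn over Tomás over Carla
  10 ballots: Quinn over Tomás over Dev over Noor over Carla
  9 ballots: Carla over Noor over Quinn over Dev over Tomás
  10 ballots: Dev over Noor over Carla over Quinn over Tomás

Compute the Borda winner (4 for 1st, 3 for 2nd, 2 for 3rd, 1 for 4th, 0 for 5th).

Dev: 10×1 + 9×4 + 10×2 + 9×1 + 10×4 = 115
Tomás: 10×2 + 9×1 + 10×3 + 9×0 + 10×0 = 59
Noor: 10×3 + 9×3 + 10×1 + 9×3 + 10×3 = 124
Carla: 10×4 + 9×0 + 10×0 + 9×4 + 10×2 = 96
Quinn: 10×0 + 9×2 + 10×4 + 9×2 + 10×1 = 86

Noor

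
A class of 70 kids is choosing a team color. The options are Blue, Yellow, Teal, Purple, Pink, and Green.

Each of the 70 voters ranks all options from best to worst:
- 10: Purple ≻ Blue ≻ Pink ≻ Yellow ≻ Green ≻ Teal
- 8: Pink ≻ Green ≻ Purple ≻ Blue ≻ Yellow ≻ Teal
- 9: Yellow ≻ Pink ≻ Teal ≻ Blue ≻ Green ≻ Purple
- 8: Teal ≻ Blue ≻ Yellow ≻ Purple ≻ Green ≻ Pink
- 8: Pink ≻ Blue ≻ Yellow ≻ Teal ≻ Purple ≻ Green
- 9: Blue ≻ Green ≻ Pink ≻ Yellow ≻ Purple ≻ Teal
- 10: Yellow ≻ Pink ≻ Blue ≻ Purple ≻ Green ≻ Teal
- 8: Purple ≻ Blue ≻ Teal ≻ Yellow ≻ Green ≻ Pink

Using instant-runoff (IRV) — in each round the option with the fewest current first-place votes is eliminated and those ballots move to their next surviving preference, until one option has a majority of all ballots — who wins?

Blue

Round 1: Blue 9, Yellow 19, Teal 8, Purple 18, Pink 16, Green 0. Green eliminated.
Round 2: Blue 9, Yellow 19, Teal 8, Purple 18, Pink 16. Teal eliminated.
Round 3: Blue 17, Yellow 19, Purple 18, Pink 16. Pink eliminated.
Round 4: Blue 25, Yellow 19, Purple 26. Yellow eliminated.
Round 5: Blue 44, Purple 26. Blue has a majority (≥36).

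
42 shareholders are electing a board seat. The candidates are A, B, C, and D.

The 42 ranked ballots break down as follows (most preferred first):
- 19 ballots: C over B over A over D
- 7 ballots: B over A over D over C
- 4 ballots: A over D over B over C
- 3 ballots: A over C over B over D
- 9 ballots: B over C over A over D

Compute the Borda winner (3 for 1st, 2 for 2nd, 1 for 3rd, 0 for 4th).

A: 19×1 + 7×2 + 4×3 + 3×3 + 9×1 = 63
B: 19×2 + 7×3 + 4×1 + 3×1 + 9×3 = 93
C: 19×3 + 7×0 + 4×0 + 3×2 + 9×2 = 81
D: 19×0 + 7×1 + 4×2 + 3×0 + 9×0 = 15

B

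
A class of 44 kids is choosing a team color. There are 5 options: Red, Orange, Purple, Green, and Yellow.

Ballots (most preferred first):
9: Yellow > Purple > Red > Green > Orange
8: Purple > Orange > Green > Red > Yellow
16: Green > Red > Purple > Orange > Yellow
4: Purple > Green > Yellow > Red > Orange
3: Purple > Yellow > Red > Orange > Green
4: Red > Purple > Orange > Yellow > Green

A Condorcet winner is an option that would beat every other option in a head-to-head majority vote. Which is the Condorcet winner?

Purple vs Red: 24–20
Purple vs Orange: 44–0
Purple vs Green: 28–16
Purple vs Yellow: 35–9
Purple beats every other option.

Purple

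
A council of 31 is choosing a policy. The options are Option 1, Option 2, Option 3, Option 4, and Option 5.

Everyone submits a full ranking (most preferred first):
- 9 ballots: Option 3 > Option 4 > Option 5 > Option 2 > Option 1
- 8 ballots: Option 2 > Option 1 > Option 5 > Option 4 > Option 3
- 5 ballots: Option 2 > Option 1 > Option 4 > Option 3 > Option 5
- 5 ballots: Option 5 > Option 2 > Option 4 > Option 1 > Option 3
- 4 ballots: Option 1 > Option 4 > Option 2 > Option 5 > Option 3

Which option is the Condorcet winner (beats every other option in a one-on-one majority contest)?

Option 2

Option 2 vs Option 1: 27–4
Option 2 vs Option 3: 22–9
Option 2 vs Option 4: 18–13
Option 2 vs Option 5: 17–14
Option 2 beats every other option.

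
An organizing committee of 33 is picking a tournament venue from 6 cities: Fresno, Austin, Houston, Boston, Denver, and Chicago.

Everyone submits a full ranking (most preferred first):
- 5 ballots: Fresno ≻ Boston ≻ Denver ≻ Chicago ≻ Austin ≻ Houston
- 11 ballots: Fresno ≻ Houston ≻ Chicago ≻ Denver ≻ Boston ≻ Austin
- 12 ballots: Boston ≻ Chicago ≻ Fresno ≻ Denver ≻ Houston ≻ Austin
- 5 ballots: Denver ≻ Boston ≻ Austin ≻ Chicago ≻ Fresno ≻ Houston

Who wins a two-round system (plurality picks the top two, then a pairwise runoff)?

Round 1 first-place votes: Fresno 16, Austin 0, Houston 0, Boston 12, Denver 5, Chicago 0. Fresno and Boston advance.
Runoff: Fresno is ranked above Boston on 16 ballots, Boston above Fresno on 17.

Boston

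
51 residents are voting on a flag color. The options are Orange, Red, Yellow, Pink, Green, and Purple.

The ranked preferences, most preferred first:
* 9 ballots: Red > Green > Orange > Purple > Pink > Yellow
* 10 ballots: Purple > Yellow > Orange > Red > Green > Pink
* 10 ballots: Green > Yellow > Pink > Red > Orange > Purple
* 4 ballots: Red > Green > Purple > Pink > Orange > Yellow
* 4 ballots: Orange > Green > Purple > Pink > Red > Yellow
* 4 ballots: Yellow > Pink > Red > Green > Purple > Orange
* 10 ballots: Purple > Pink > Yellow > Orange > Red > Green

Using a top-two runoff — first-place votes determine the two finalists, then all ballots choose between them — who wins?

Round 1 first-place votes: Orange 4, Red 13, Yellow 4, Pink 0, Green 10, Purple 20. Purple and Red advance.
Runoff: Purple is ranked above Red on 24 ballots, Red above Purple on 27.

Red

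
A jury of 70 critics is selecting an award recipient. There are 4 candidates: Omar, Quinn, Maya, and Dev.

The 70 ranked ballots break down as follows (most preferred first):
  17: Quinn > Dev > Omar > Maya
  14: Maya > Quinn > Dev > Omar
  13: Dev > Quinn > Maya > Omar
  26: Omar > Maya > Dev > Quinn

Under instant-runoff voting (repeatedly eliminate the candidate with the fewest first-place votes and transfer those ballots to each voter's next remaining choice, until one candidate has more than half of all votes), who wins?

Quinn

Round 1: Omar 26, Quinn 17, Maya 14, Dev 13. Dev eliminated.
Round 2: Omar 26, Quinn 30, Maya 14. Maya eliminated.
Round 3: Omar 26, Quinn 44. Quinn has a majority (≥36).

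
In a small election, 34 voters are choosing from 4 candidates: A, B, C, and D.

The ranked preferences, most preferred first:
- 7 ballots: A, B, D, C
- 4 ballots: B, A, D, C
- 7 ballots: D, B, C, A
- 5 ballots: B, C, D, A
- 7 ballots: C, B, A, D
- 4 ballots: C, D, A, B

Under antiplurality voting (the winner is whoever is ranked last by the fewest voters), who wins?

Last-place votes: A 12, B 4, C 11, D 7.

B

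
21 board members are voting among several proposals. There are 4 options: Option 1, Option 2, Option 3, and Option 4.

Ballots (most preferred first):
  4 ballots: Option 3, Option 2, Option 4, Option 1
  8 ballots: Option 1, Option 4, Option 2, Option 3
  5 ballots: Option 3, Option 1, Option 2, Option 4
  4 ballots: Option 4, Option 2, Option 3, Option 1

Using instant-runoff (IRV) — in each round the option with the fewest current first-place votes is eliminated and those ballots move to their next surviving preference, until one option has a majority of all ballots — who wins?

Option 3

Round 1: Option 1 8, Option 2 0, Option 3 9, Option 4 4. Option 2 eliminated.
Round 2: Option 1 8, Option 3 9, Option 4 4. Option 4 eliminated.
Round 3: Option 1 8, Option 3 13. Option 3 has a majority (≥11).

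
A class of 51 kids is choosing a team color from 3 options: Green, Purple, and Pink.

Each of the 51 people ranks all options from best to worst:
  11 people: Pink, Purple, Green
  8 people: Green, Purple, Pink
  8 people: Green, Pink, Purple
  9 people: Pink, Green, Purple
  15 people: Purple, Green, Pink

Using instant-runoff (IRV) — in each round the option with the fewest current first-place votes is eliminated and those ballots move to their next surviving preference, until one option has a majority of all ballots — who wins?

Green

Round 1: Green 16, Purple 15, Pink 20. Purple eliminated.
Round 2: Green 31, Pink 20. Green has a majority (≥26).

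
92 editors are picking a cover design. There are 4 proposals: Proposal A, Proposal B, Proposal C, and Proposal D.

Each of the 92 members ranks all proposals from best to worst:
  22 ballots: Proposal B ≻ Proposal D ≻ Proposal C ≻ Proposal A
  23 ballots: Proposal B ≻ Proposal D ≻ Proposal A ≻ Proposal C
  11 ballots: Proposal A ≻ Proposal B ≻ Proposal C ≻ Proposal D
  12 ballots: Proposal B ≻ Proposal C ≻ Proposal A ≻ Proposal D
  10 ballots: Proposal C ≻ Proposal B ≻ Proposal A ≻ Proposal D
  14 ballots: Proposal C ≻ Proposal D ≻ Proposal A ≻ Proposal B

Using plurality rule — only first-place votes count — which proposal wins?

Proposal B

First-place votes: Proposal A 11, Proposal B 57, Proposal C 24, Proposal D 0.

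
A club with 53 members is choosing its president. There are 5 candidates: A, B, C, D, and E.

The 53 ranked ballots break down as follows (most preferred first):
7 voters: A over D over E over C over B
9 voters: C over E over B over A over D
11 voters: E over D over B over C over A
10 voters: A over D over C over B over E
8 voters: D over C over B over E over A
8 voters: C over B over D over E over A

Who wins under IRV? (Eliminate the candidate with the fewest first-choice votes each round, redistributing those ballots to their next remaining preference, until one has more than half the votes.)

C

Round 1: A 17, B 0, C 17, D 8, E 11. B eliminated.
Round 2: A 17, C 17, D 8, E 11. D eliminated.
Round 3: A 17, C 25, E 11. E eliminated.
Round 4: A 17, C 36. C has a majority (≥27).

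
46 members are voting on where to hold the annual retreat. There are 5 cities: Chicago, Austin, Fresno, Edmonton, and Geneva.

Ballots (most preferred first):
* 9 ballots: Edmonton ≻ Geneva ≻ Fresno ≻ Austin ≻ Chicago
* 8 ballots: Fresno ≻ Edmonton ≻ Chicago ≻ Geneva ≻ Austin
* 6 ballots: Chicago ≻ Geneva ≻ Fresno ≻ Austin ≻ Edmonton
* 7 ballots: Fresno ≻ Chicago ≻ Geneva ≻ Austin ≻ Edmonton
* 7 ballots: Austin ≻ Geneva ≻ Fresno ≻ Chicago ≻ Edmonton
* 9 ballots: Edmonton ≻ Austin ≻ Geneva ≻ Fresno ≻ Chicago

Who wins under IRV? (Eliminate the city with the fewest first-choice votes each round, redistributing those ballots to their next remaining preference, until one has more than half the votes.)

Round 1: Chicago 6, Austin 7, Fresno 15, Edmonton 18, Geneva 0. Geneva eliminated.
Round 2: Chicago 6, Austin 7, Fresno 15, Edmonton 18. Chicago eliminated.
Round 3: Austin 7, Fresno 21, Edmonton 18. Austin eliminated.
Round 4: Fresno 28, Edmonton 18. Fresno has a majority (≥24).

Fresno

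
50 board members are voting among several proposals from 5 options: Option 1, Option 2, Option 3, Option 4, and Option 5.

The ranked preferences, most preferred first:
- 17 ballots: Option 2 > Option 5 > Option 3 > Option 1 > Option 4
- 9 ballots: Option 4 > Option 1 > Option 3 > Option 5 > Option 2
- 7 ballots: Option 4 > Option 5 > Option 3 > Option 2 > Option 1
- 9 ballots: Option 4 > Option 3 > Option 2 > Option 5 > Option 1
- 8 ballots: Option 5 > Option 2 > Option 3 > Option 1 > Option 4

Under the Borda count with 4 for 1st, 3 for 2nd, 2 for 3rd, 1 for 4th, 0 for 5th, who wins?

Option 5

Option 1: 17×1 + 9×3 + 7×0 + 9×0 + 8×1 = 52
Option 2: 17×4 + 9×0 + 7×1 + 9×2 + 8×3 = 117
Option 3: 17×2 + 9×2 + 7×2 + 9×3 + 8×2 = 109
Option 4: 17×0 + 9×4 + 7×4 + 9×4 + 8×0 = 100
Option 5: 17×3 + 9×1 + 7×3 + 9×1 + 8×4 = 122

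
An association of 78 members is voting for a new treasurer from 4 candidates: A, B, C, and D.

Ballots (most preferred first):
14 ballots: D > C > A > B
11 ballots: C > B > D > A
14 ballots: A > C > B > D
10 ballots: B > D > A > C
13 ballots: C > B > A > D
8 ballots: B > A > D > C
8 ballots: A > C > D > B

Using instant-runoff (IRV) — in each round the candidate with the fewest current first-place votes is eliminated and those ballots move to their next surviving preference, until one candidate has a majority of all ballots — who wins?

A

Round 1: A 22, B 18, C 24, D 14. D eliminated.
Round 2: A 22, B 18, C 38. B eliminated.
Round 3: A 40, C 38. A has a majority (≥40).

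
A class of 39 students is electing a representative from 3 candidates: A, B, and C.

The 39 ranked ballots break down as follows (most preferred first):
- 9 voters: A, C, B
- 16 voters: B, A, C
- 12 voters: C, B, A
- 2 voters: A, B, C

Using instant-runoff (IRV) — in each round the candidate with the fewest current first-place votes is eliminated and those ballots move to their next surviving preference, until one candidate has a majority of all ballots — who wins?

Round 1: A 11, B 16, C 12. A eliminated.
Round 2: B 18, C 21. C has a majority (≥20).

C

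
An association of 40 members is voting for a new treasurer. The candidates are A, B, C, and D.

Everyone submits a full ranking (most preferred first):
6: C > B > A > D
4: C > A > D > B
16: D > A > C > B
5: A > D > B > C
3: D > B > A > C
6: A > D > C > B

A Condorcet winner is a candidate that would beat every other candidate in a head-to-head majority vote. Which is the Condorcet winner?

A

A vs B: 31–9
A vs C: 30–10
A vs D: 21–19
A beats every other candidate.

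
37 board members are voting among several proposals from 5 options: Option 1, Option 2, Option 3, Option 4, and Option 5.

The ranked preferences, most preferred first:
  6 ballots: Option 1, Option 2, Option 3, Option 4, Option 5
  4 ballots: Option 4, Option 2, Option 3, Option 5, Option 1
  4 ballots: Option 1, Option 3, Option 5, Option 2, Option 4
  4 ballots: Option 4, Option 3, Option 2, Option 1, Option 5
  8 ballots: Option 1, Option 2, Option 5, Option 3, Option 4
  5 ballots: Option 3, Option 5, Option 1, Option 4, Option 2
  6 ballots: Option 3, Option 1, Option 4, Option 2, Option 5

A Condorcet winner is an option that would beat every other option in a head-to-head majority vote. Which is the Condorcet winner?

Option 3 vs Option 1: 19–18
Option 3 vs Option 2: 19–18
Option 3 vs Option 4: 29–8
Option 3 vs Option 5: 29–8
Option 3 beats every other option.

Option 3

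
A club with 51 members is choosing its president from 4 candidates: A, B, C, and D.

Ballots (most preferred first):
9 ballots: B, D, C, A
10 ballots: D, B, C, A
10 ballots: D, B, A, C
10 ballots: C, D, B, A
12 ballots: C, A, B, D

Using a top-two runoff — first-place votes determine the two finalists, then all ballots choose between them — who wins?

Round 1 first-place votes: A 0, B 9, C 22, D 20. C and D advance.
Runoff: C is ranked above D on 22 ballots, D above C on 29.

D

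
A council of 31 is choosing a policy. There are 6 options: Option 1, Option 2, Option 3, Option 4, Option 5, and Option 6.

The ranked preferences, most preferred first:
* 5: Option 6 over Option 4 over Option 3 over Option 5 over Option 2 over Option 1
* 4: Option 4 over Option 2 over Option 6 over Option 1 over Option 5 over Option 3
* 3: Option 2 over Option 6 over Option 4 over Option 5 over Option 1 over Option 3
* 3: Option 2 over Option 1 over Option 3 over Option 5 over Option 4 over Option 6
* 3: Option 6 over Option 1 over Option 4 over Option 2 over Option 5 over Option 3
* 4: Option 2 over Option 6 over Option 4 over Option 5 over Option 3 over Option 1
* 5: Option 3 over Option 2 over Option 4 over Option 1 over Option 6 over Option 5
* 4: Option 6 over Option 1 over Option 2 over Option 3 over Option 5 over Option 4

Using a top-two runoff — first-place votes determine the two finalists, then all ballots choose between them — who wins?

Round 1 first-place votes: Option 1 0, Option 2 10, Option 3 5, Option 4 4, Option 5 0, Option 6 12. Option 6 and Option 2 advance.
Runoff: Option 6 is ranked above Option 2 on 12 ballots, Option 2 above Option 6 on 19.

Option 2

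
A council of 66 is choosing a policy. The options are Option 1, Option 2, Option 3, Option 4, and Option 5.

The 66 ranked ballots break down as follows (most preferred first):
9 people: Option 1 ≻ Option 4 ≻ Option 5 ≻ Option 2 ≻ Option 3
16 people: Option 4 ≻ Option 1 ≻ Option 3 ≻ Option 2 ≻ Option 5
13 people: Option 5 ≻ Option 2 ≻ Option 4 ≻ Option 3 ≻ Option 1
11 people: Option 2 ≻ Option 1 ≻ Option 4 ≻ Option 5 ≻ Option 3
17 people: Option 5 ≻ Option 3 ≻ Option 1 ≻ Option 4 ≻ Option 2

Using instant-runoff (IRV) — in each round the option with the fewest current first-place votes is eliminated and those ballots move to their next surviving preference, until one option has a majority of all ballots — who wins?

Option 4

Round 1: Option 1 9, Option 2 11, Option 3 0, Option 4 16, Option 5 30. Option 3 eliminated.
Round 2: Option 1 9, Option 2 11, Option 4 16, Option 5 30. Option 1 eliminated.
Round 3: Option 2 11, Option 4 25, Option 5 30. Option 2 eliminated.
Round 4: Option 4 36, Option 5 30. Option 4 has a majority (≥34).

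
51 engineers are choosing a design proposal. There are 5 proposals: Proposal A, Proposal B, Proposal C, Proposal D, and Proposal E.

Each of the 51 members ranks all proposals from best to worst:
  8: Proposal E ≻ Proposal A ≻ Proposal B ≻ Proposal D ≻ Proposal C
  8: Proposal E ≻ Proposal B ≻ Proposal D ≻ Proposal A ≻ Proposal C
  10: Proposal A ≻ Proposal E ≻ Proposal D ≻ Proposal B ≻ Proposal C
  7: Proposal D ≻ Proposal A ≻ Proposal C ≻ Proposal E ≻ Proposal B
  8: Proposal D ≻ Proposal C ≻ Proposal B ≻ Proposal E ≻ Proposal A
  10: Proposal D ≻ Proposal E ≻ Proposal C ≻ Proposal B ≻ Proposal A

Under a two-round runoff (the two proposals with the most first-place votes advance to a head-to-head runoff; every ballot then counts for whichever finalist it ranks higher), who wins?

Proposal E

Round 1 first-place votes: Proposal A 10, Proposal B 0, Proposal C 0, Proposal D 25, Proposal E 16. Proposal D and Proposal E advance.
Runoff: Proposal D is ranked above Proposal E on 25 ballots, Proposal E above Proposal D on 26.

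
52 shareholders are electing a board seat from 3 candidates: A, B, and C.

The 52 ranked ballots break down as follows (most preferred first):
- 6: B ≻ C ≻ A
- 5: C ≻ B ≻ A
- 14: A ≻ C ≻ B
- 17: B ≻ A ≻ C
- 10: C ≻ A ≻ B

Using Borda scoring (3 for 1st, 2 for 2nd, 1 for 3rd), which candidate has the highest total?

A

A: 6×1 + 5×1 + 14×3 + 17×2 + 10×2 = 107
B: 6×3 + 5×2 + 14×1 + 17×3 + 10×1 = 103
C: 6×2 + 5×3 + 14×2 + 17×1 + 10×3 = 102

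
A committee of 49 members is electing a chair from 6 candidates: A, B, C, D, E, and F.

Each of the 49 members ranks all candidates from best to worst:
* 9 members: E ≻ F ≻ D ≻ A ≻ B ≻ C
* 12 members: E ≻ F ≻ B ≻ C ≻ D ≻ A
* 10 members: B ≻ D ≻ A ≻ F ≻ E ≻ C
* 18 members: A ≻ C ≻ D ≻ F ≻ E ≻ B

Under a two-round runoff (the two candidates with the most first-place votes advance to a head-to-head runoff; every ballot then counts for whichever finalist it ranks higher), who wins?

Round 1 first-place votes: A 18, B 10, C 0, D 0, E 21, F 0. E and A advance.
Runoff: E is ranked above A on 21 ballots, A above E on 28.

A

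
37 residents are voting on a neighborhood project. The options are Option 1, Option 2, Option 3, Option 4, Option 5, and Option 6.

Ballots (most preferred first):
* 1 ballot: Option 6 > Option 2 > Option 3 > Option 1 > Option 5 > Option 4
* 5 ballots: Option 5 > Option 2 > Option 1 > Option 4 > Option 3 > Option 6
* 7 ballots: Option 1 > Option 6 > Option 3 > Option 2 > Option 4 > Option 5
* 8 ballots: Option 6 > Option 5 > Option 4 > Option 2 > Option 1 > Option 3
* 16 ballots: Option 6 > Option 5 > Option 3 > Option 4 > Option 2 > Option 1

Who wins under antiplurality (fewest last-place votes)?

Last-place votes: Option 1 16, Option 2 0, Option 3 8, Option 4 1, Option 5 7, Option 6 5.

Option 2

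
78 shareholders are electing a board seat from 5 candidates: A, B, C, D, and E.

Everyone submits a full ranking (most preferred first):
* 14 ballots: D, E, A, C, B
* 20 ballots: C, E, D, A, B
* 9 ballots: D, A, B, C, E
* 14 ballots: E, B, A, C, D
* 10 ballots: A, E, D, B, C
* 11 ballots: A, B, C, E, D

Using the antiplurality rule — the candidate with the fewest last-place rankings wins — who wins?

A

Last-place votes: A 0, B 34, C 10, D 25, E 9.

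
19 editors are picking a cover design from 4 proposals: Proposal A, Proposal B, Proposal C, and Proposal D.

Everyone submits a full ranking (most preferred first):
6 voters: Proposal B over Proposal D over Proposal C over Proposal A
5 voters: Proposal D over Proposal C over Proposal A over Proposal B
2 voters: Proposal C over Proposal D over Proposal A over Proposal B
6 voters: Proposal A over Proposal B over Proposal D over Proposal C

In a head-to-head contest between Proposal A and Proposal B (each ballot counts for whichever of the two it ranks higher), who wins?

Proposal A is ranked above Proposal B on 13 ballots; Proposal B above Proposal A on 6.

Proposal A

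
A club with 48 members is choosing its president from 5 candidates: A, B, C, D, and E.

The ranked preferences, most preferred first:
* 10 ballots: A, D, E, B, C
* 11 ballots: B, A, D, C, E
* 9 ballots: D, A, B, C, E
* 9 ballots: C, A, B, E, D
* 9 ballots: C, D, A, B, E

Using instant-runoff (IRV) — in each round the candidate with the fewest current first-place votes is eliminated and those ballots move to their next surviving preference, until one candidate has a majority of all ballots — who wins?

Round 1: A 10, B 11, C 18, D 9, E 0. E eliminated.
Round 2: A 10, B 11, C 18, D 9. D eliminated.
Round 3: A 19, B 11, C 18. B eliminated.
Round 4: A 30, C 18. A has a majority (≥25).

A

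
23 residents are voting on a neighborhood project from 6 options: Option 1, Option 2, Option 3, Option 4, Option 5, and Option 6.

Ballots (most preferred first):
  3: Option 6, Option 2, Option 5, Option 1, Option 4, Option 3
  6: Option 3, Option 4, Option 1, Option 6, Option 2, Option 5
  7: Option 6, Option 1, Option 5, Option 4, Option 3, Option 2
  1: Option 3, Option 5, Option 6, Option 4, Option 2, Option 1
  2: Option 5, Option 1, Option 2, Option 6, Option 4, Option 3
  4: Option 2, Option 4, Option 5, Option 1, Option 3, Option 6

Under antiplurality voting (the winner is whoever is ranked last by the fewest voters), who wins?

Last-place votes: Option 1 1, Option 2 7, Option 3 5, Option 4 0, Option 5 6, Option 6 4.

Option 4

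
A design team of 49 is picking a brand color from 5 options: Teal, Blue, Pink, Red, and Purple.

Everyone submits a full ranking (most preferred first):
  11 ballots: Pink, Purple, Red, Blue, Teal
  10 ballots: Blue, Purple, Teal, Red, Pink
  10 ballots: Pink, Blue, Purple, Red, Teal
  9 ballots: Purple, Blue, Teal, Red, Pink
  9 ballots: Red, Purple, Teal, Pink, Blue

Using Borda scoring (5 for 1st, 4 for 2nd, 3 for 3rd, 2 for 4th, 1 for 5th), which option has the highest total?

Teal: 11×1 + 10×3 + 10×1 + 9×3 + 9×3 = 105
Blue: 11×2 + 10×5 + 10×4 + 9×4 + 9×1 = 157
Pink: 11×5 + 10×1 + 10×5 + 9×1 + 9×2 = 142
Red: 11×3 + 10×2 + 10×2 + 9×2 + 9×5 = 136
Purple: 11×4 + 10×4 + 10×3 + 9×5 + 9×4 = 195

Purple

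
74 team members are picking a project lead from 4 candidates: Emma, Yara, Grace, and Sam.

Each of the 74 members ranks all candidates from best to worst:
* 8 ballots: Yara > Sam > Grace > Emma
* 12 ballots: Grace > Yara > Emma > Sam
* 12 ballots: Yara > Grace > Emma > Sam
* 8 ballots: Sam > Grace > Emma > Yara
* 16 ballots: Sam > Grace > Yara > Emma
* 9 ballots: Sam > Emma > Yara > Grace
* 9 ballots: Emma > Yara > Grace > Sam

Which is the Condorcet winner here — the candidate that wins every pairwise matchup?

Yara

Yara vs Emma: 48–26
Yara vs Grace: 38–36
Yara vs Sam: 41–33
Yara beats every other candidate.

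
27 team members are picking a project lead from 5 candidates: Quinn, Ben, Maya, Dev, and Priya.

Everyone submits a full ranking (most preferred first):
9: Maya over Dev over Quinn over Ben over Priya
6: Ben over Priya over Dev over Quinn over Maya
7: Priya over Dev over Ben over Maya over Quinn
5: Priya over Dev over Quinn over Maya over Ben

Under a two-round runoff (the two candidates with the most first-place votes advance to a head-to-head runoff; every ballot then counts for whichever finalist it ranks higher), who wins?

Priya

Round 1 first-place votes: Quinn 0, Ben 6, Maya 9, Dev 0, Priya 12. Priya and Maya advance.
Runoff: Priya is ranked above Maya on 18 ballots, Maya above Priya on 9.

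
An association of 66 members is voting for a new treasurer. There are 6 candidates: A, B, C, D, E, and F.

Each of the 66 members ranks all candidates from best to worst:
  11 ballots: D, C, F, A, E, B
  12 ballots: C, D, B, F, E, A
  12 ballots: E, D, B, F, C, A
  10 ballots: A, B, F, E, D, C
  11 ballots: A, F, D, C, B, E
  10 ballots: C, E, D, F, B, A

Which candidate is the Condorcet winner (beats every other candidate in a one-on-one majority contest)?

D vs A: 45–21
D vs B: 56–10
D vs C: 44–22
D vs E: 34–32
D vs F: 45–21
D beats every other candidate.

D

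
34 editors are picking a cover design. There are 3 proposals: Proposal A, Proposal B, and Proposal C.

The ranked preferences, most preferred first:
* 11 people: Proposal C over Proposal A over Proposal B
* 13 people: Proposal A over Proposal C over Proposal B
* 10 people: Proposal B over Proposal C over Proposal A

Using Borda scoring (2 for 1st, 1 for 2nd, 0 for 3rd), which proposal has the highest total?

Proposal C

Proposal A: 11×1 + 13×2 + 10×0 = 37
Proposal B: 11×0 + 13×0 + 10×2 = 20
Proposal C: 11×2 + 13×1 + 10×1 = 45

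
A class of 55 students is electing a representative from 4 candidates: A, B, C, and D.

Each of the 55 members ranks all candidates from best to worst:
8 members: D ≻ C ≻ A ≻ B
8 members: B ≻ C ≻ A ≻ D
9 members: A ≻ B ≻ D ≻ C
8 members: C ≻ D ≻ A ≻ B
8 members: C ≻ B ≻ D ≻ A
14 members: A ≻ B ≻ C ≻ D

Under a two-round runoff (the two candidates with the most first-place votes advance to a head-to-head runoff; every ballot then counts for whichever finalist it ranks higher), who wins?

Round 1 first-place votes: A 23, B 8, C 16, D 8. A and C advance.
Runoff: A is ranked above C on 23 ballots, C above A on 32.

C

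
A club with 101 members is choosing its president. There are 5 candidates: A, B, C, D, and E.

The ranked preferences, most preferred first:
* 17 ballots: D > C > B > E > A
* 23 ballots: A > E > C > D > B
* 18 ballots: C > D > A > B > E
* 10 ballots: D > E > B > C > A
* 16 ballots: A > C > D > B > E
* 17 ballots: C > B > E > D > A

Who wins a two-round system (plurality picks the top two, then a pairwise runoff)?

Round 1 first-place votes: A 39, B 0, C 35, D 27, E 0. A and C advance.
Runoff: A is ranked above C on 39 ballots, C above A on 62.

C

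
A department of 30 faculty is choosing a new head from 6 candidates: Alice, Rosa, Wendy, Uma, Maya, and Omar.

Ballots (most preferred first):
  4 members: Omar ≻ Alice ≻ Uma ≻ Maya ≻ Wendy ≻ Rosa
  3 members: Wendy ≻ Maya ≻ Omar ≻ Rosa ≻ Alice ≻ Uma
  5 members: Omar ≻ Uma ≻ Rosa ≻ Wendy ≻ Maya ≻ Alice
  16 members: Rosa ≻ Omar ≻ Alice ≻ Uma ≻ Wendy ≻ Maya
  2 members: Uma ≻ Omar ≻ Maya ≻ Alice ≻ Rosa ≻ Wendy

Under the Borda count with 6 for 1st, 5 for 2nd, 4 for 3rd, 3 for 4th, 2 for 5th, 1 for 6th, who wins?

Omar

Alice: 4×5 + 3×2 + 5×1 + 16×4 + 2×3 = 101
Rosa: 4×1 + 3×3 + 5×4 + 16×6 + 2×2 = 133
Wendy: 4×2 + 3×6 + 5×3 + 16×2 + 2×1 = 75
Uma: 4×4 + 3×1 + 5×5 + 16×3 + 2×6 = 104
Maya: 4×3 + 3×5 + 5×2 + 16×1 + 2×4 = 61
Omar: 4×6 + 3×4 + 5×6 + 16×5 + 2×5 = 156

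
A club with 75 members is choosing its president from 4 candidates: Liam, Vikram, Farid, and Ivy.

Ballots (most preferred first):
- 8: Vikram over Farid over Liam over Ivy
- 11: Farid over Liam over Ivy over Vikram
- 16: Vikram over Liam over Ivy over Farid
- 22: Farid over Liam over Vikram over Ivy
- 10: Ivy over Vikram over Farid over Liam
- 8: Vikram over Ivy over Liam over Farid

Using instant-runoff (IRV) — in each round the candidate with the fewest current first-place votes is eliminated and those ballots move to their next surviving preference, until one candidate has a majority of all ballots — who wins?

Round 1: Liam 0, Vikram 32, Farid 33, Ivy 10. Liam eliminated.
Round 2: Vikram 32, Farid 33, Ivy 10. Ivy eliminated.
Round 3: Vikram 42, Farid 33. Vikram has a majority (≥38).

Vikram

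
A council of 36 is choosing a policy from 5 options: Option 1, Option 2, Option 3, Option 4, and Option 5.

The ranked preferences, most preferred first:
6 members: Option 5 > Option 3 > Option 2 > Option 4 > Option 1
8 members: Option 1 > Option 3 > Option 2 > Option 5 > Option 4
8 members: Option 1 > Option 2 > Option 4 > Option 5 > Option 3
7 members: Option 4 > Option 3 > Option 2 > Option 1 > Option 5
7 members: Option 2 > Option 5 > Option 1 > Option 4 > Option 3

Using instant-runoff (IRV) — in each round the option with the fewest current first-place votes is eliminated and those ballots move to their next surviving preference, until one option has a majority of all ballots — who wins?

Option 2

Round 1: Option 1 16, Option 2 7, Option 3 0, Option 4 7, Option 5 6. Option 3 eliminated.
Round 2: Option 1 16, Option 2 7, Option 4 7, Option 5 6. Option 5 eliminated.
Round 3: Option 1 16, Option 2 13, Option 4 7. Option 4 eliminated.
Round 4: Option 1 16, Option 2 20. Option 2 has a majority (≥19).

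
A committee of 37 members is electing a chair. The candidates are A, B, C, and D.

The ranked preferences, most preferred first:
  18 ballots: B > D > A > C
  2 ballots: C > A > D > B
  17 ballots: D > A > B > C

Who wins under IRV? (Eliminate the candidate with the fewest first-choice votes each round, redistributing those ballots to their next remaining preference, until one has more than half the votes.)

D

Round 1: A 0, B 18, C 2, D 17. A eliminated.
Round 2: B 18, C 2, D 17. C eliminated.
Round 3: B 18, D 19. D has a majority (≥19).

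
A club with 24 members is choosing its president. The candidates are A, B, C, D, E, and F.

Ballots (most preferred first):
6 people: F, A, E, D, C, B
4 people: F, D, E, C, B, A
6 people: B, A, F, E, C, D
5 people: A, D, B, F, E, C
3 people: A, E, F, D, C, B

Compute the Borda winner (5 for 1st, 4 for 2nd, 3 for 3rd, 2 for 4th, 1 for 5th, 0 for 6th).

A

A: 6×4 + 4×0 + 6×4 + 5×5 + 3×5 = 88
B: 6×0 + 4×1 + 6×5 + 5×3 + 3×0 = 49
C: 6×1 + 4×2 + 6×1 + 5×0 + 3×1 = 23
D: 6×2 + 4×4 + 6×0 + 5×4 + 3×2 = 54
E: 6×3 + 4×3 + 6×2 + 5×1 + 3×4 = 59
F: 6×5 + 4×5 + 6×3 + 5×2 + 3×3 = 87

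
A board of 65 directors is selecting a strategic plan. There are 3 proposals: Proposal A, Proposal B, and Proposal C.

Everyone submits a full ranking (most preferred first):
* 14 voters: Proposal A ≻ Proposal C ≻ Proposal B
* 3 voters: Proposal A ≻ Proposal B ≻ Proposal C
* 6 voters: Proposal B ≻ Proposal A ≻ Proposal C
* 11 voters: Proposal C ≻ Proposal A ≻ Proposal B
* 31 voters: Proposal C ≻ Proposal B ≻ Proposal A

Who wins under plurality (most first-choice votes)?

First-place votes: Proposal A 17, Proposal B 6, Proposal C 42.

Proposal C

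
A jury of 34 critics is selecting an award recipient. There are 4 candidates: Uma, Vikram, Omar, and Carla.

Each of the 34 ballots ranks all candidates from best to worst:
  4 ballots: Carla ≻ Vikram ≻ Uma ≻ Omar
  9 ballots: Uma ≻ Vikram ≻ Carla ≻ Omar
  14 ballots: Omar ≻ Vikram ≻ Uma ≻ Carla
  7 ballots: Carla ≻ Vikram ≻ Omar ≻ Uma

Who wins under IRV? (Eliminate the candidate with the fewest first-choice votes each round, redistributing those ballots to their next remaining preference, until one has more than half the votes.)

Carla

Round 1: Uma 9, Vikram 0, Omar 14, Carla 11. Vikram eliminated.
Round 2: Uma 9, Omar 14, Carla 11. Uma eliminated.
Round 3: Omar 14, Carla 20. Carla has a majority (≥18).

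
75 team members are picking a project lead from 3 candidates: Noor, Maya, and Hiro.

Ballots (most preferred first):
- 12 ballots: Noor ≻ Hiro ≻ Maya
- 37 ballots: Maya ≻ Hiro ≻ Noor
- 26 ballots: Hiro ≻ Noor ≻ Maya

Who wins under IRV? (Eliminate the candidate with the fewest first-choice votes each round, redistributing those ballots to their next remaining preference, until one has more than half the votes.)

Round 1: Noor 12, Maya 37, Hiro 26. Noor eliminated.
Round 2: Maya 37, Hiro 38. Hiro has a majority (≥38).

Hiro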